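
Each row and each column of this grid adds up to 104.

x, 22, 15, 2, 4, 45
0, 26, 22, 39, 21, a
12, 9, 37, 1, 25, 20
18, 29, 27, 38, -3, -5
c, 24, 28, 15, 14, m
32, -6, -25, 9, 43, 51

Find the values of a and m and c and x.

a = -4, m = -3, c = 26, x = 16

The known cells in row 1 total 88, leaving 104 − 88 = 16 for the blank.
The known cells in column 1 total 78, leaving 104 − 78 = 26 for the blank.
The known cells in row 5 total 107, leaving 104 − 107 = -3 for the blank.
The known cells in row 2 total 108, leaving 104 − 108 = -4 for the blank.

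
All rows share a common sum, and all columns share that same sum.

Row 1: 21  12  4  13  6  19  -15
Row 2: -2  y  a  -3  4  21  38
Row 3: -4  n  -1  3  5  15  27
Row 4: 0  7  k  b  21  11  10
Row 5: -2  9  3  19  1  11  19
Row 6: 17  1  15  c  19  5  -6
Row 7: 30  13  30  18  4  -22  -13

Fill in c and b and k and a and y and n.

c = 9, b = 1, k = 10, a = -1, y = 3, n = 15

Rows 1 and 5 both sum to 60, so that's the common total.
Row 3: -4 − 1 + 3 + 5 + 15 + 27 = 45, so its missing entry is 60 − 45 = 15.
Column 2: 12 + 15 + 7 + 9 + 1 + 13 = 57, so its missing entry is 60 − 57 = 3.
Row 2: -2 + 3 − 3 + 4 + 21 + 38 = 61, so its missing entry is 60 − 61 = -1.
Row 6: 17 + 1 + 15 + 19 + 5 − 6 = 51, so its missing entry is 60 − 51 = 9.
Column 4: 13 − 3 + 3 + 19 + 9 + 18 = 59, so its missing entry is 60 − 59 = 1.
Row 4: 0 + 7 + 1 + 21 + 11 + 10 = 50, so its missing entry is 60 − 50 = 10.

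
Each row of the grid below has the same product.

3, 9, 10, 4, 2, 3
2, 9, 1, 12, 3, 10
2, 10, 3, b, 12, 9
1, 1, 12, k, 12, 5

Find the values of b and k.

b = 1, k = 9

Rows 1 and 2 each multiply to 6480, so every row has product 6480.
Row 3: 2×10×3×12×9 = 6480, so the missing entry is 6480 ÷ 6480 = 1.
Row 4: 1×1×12×12×5 = 720, so the missing entry is 6480 ÷ 720 = 9.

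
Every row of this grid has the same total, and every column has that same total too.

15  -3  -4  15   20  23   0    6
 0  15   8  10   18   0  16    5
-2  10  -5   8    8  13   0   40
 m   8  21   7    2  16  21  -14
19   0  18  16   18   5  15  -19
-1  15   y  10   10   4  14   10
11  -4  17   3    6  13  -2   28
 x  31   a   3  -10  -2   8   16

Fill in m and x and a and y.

Rows 1 and 2 both sum to 72, so that's the common total.
Row 6: -1 + 15 + 10 + 10 + 4 + 14 + 10 = 62, so its missing entry is 72 − 62 = 10.
Column 3: -4 + 8 − 5 + 21 + 18 + 10 + 17 = 65, so its missing entry is 72 − 65 = 7.
Row 8: 31 + 7 + 3 − 10 − 2 + 8 + 16 = 53, so its missing entry is 72 − 53 = 19.
Row 4: 8 + 21 + 7 + 2 + 16 + 21 − 14 = 61, so its missing entry is 72 − 61 = 11.

m = 11, x = 19, a = 7, y = 10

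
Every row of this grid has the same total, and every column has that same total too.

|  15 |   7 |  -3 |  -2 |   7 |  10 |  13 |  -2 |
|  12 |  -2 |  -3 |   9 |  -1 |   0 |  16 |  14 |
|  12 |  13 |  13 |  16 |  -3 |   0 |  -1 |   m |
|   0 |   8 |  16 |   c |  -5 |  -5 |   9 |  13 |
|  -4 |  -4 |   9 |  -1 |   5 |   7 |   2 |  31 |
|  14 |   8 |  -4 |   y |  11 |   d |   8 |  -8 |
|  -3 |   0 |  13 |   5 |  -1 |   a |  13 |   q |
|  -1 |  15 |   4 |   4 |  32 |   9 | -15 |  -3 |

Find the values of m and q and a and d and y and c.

m = -5, q = 5, a = 13, d = 11, y = 5, c = 9

Rows 1 and 2 both sum to 45, so that's the common total.
The known cells in row 3 total 50, leaving 45 − 50 = -5 for the blank.
The known cells in column 8 total 40, leaving 45 − 40 = 5 for the blank.
The known cells in row 7 total 32, leaving 45 − 32 = 13 for the blank.
The known cells in column 6 total 34, leaving 45 − 34 = 11 for the blank.
The known cells in row 4 total 36, leaving 45 − 36 = 9 for the blank.
The known cells in row 6 total 40, leaving 45 − 40 = 5 for the blank.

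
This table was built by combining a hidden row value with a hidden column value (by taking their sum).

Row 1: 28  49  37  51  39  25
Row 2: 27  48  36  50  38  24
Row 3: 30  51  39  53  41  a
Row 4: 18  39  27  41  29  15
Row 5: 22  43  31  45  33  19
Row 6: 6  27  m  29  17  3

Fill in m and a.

The difference between any two rows is the same in every column — this is an addition table with the headers hidden.
Row 6 minus row 1 is 6 − 28 = -22, so its entry in column 3 is 37 + (-22) = 15.
Row 3 minus row 1 is 30 − 28 = 2, so its entry in column 6 is 25 + 2 = 27.

m = 15, a = 27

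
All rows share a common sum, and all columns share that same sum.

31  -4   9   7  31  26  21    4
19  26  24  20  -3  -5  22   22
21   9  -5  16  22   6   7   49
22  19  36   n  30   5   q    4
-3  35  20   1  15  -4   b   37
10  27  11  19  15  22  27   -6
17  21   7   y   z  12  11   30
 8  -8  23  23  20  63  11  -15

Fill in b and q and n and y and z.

b = 24, q = 2, n = 7, y = 32, z = -5

Rows 1 and 2 both sum to 125, so that's the common total.
The known cells in row 5 total 101, leaving 125 − 101 = 24 for the blank.
The known cells in column 5 total 130, leaving 125 − 130 = -5 for the blank.
The known cells in column 7 total 123, leaving 125 − 123 = 2 for the blank.
The known cells in row 4 total 118, leaving 125 − 118 = 7 for the blank.
The known cells in row 7 total 93, leaving 125 − 93 = 32 for the blank.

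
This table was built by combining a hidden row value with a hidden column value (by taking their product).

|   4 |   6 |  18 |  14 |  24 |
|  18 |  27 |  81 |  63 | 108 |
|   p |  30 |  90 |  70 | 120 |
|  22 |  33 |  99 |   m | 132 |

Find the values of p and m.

p = 20, m = 77

Each row is a constant multiple of every other row — this is a multiplication table with the headers hidden.
Row 3 is 30/6 = 5/1 times row 1, so its entry in column 1 is 4 × 5/1 = 20.
Row 4 is 33/6 = 11/2 times row 1, so its entry in column 4 is 14 × 11/2 = 77.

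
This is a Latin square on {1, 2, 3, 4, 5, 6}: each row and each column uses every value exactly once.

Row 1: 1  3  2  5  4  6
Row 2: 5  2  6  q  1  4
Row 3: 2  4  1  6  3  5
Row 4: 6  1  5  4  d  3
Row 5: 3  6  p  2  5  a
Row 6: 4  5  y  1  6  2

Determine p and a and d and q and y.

p = 4, a = 1, d = 2, q = 3, y = 3

Cell (4,5): row 4 already has {1, 3, 4, 5, 6} → 2.
Cell (5,6): column 6 already has {2, 3, 4, 5, 6} → 1.
For row 5, column 3: row 5 already has {1, 2, 3, 5, 6}; that leaves 4.
At (row 2, col 4): row 2 already has {1, 2, 4, 5, 6}, so the value is 3.
At (row 6, col 3): row 6 already has {1, 2, 4, 5, 6}, so the value is 3.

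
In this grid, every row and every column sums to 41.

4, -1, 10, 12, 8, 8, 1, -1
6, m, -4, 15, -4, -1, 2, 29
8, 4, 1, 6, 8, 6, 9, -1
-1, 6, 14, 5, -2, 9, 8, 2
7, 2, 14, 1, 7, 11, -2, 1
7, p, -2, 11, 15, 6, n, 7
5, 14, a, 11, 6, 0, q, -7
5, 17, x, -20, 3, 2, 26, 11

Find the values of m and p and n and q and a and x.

m = -2, p = 1, n = -4, q = 1, a = 11, x = -3

The known cells in row 2 total 43, leaving 41 − 43 = -2 for the blank.
The known cells in column 2 total 40, leaving 41 − 40 = 1 for the blank.
The known cells in row 6 total 45, leaving 41 − 45 = -4 for the blank.
The known cells in row 8 total 44, leaving 41 − 44 = -3 for the blank.
The known cells in column 3 total 30, leaving 41 − 30 = 11 for the blank.
The known cells in row 7 total 40, leaving 41 − 40 = 1 for the blank.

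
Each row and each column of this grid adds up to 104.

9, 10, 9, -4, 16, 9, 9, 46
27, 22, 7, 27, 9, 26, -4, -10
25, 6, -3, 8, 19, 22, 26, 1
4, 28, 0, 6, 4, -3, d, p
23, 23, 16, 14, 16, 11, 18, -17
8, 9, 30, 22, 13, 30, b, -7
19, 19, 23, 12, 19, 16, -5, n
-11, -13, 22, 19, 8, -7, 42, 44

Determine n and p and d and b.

n = 1, p = 46, d = 19, b = -1

Row 7: 19 + 19 + 23 + 12 + 19 + 16 − 5 = 103, so its missing entry is 104 − 103 = 1.
Row 6: 8 + 9 + 30 + 22 + 13 + 30 − 7 = 105, so its missing entry is 104 − 105 = -1.
Column 8: 46 − 10 + 1 − 17 − 7 + 1 + 44 = 58, so its missing entry is 104 − 58 = 46.
Row 4: 4 + 28 + 0 + 6 + 4 − 3 + 46 = 85, so its missing entry is 104 − 85 = 19.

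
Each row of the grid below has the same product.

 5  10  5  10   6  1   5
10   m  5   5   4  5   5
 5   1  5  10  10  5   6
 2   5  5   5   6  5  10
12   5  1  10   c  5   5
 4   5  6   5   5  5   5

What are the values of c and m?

Rows 3 and 4 each multiply to 75000, so every row has product 75000.
Row 5: 12×5×1×10×5×5 = 15000, so the missing entry is 75000 ÷ 15000 = 5.
Row 2: 10×5×5×4×5×5 = 25000, so the missing entry is 75000 ÷ 25000 = 3.

c = 5, m = 3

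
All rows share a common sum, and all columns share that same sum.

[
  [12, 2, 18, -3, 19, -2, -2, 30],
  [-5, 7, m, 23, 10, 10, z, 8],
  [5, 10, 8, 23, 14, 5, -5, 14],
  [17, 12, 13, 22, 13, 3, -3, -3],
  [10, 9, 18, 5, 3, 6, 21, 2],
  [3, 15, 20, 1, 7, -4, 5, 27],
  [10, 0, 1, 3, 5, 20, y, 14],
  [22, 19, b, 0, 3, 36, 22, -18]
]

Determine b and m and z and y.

b = -10, m = 6, z = 15, y = 21

Rows 1 and 3 both sum to 74, so that's the common total.
Row 7: 10 + 0 + 1 + 3 + 5 + 20 + 14 = 53, so its missing entry is 74 − 53 = 21.
Column 7: -2 − 5 − 3 + 21 + 5 + 21 + 22 = 59, so its missing entry is 74 − 59 = 15.
Row 2: -5 + 7 + 23 + 10 + 10 + 15 + 8 = 68, so its missing entry is 74 − 68 = 6.
Row 8: 22 + 19 + 0 + 3 + 36 + 22 − 18 = 84, so its missing entry is 74 − 84 = -10.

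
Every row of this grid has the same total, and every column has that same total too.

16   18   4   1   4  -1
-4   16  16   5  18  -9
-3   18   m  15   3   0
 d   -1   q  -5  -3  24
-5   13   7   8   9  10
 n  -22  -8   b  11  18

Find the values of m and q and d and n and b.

m = 9, q = 14, d = 13, n = 25, b = 18

Rows 1 and 2 both sum to 42, so that's the common total.
Row 3: -3 + 18 + 15 + 3 + 0 = 33, so its missing entry is 42 − 33 = 9.
Column 4: 1 + 5 + 15 − 5 + 8 = 24, so its missing entry is 42 − 24 = 18.
Row 6: -22 − 8 + 18 + 11 + 18 = 17, so its missing entry is 42 − 17 = 25.
Column 1: 16 − 4 − 3 − 5 + 25 = 29, so its missing entry is 42 − 29 = 13.
Row 4: 13 − 1 − 5 − 3 + 24 = 28, so its missing entry is 42 − 28 = 14.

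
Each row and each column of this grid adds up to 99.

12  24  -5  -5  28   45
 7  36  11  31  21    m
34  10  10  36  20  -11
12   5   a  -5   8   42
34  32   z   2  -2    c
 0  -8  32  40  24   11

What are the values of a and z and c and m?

a = 37, z = 14, c = 19, m = -7

Row 4 has 12 + 5 − 5 + 8 + 42 = 62; the blank must be 99 − 62 = 37.
Column 3 has -5 + 11 + 10 + 37 + 32 = 85; the blank must be 99 − 85 = 14.
Row 5 has 34 + 32 + 14 + 2 − 2 = 80; the blank must be 99 − 80 = 19.
Row 2 has 7 + 36 + 11 + 31 + 21 = 106; the blank must be 99 − 106 = -7.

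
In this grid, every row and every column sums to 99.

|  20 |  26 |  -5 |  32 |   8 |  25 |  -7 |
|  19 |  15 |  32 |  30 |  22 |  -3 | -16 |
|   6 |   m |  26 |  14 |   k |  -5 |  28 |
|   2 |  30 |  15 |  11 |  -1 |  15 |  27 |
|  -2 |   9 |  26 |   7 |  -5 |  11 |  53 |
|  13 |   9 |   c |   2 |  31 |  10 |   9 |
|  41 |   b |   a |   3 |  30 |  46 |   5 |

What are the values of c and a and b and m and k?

Column 5: 8 + 22 − 1 − 5 + 31 + 30 = 85, so its missing entry is 99 − 85 = 14.
Row 3: 6 + 26 + 14 + 14 − 5 + 28 = 83, so its missing entry is 99 − 83 = 16.
Column 2: 26 + 15 + 16 + 30 + 9 + 9 = 105, so its missing entry is 99 − 105 = -6.
Row 7: 41 − 6 + 3 + 30 + 46 + 5 = 119, so its missing entry is 99 − 119 = -20.
Row 6: 13 + 9 + 2 + 31 + 10 + 9 = 74, so its missing entry is 99 − 74 = 25.

c = 25, a = -20, b = -6, m = 16, k = 14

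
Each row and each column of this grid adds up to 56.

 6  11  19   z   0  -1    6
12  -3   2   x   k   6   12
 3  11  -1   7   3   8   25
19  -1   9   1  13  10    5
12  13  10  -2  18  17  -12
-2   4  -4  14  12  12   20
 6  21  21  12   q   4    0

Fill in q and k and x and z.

q = -8, k = 18, x = 9, z = 15

Row 1: 6 + 11 + 19 + 0 − 1 + 6 = 41, so its missing entry is 56 − 41 = 15.
Column 4: 15 + 7 + 1 − 2 + 14 + 12 = 47, so its missing entry is 56 − 47 = 9.
Row 7: 6 + 21 + 21 + 12 + 4 + 0 = 64, so its missing entry is 56 − 64 = -8.
Row 2: 12 − 3 + 2 + 9 + 6 + 12 = 38, so its missing entry is 56 − 38 = 18.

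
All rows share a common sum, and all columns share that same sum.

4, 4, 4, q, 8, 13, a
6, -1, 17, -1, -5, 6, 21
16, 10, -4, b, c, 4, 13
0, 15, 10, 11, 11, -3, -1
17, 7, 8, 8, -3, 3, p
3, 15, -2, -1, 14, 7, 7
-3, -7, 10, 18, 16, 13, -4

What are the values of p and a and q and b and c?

p = 3, a = 4, q = 6, b = 2, c = 2

Rows 2 and 4 both sum to 43, so that's the common total.
Column 5: 8 − 5 + 11 − 3 + 14 + 16 = 41, so its missing entry is 43 − 41 = 2.
Row 5: 17 + 7 + 8 + 8 − 3 + 3 = 40, so its missing entry is 43 − 40 = 3.
Column 7: 21 + 13 − 1 + 3 + 7 − 4 = 39, so its missing entry is 43 − 39 = 4.
Row 1: 4 + 4 + 4 + 8 + 13 + 4 = 37, so its missing entry is 43 − 37 = 6.
Row 3: 16 + 10 − 4 + 2 + 4 + 13 = 41, so its missing entry is 43 − 41 = 2.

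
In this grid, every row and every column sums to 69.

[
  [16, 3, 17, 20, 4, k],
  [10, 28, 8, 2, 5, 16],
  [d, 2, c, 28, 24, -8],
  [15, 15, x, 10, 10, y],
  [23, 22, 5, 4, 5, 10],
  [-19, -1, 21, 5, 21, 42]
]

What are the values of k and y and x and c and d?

k = 9, y = 0, x = 19, c = -1, d = 24

Column 1 has 16 + 10 + 15 + 23 − 19 = 45; the blank must be 69 − 45 = 24.
Row 1 has 16 + 3 + 17 + 20 + 4 = 60; the blank must be 69 − 60 = 9.
Row 3 has 24 + 2 + 28 + 24 − 8 = 70; the blank must be 69 − 70 = -1.
Column 3 has 17 + 8 − 1 + 5 + 21 = 50; the blank must be 69 − 50 = 19.
Row 4 has 15 + 15 + 19 + 10 + 10 = 69; the blank must be 69 − 69 = 0.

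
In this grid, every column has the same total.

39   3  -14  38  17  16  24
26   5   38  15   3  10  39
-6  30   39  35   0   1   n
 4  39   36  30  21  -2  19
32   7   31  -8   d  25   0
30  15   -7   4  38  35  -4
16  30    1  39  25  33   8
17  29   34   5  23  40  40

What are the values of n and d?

n = 32, d = 31

Column 1 sums to 158 and so does column 2; that's the common total.
In column 7 the known cells total 126, leaving 158 − 126 = 32.
In column 5 the known cells total 127, leaving 158 − 127 = 31.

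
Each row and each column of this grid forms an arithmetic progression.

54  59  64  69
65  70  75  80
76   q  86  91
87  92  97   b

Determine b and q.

Along each row the entries change by 5 per step; down each column they change by 11.
Row 4: from 87 at column 1, stepping by 5 to column 4 gives 102.
Row 3: from 76 at column 1, stepping by 5 to column 2 gives 81.

b = 102, q = 81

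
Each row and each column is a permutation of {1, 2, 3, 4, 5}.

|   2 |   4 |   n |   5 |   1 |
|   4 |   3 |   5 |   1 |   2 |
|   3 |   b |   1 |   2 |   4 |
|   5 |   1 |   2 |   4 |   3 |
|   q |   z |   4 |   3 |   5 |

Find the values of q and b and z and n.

Cell (1,3): row 1 already has {1, 2, 4, 5} → 3.
At (row 5, col 1): column 1 already has {2, 3, 4, 5}, so the value is 1.
Cell (5,2): row 5 already has {1, 3, 4, 5} → 2.
For row 3, column 2: row 3 already has {1, 2, 3, 4}; that leaves 5.

q = 1, b = 5, z = 2, n = 3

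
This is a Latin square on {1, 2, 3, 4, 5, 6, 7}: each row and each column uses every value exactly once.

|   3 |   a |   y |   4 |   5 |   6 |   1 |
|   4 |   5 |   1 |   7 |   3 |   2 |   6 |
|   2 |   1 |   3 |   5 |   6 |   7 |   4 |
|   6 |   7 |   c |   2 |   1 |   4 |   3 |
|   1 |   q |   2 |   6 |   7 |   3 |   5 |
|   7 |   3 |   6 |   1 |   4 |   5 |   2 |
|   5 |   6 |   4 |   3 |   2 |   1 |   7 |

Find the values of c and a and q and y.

At (row 4, col 3): row 4 already has {1, 2, 3, 4, 6, 7}, so the value is 5.
At (row 5, col 2): row 5 already has {1, 2, 3, 5, 6, 7}, so the value is 4.
At (row 1, col 2): column 2 already has {1, 3, 4, 5, 6, 7}, so the value is 2.
For row 1, column 3: row 1 already has {1, 2, 3, 4, 5, 6}; that leaves 7.

c = 5, a = 2, q = 4, y = 7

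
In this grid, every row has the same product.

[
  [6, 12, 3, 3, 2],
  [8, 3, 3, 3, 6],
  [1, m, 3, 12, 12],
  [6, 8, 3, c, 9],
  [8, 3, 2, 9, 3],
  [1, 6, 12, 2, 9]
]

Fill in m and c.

Rows 5 and 6 each multiply to 1296, so every row has product 1296.
Row 3: 1×3×12×12 = 432, so the missing entry is 1296 ÷ 432 = 3.
Row 4: 6×8×3×9 = 1296, so the missing entry is 1296 ÷ 1296 = 1.

m = 3, c = 1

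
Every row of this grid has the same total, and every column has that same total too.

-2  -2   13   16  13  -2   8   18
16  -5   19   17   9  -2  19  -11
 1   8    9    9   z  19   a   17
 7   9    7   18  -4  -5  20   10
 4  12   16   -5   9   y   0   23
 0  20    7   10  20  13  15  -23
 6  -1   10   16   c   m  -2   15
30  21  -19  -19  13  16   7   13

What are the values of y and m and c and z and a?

y = 3, m = 20, c = -2, z = 4, a = -5

Rows 1 and 2 both sum to 62, so that's the common total.
Row 5: 4 + 12 + 16 − 5 + 9 + 0 + 23 = 59, so its missing entry is 62 − 59 = 3.
Column 6: -2 − 2 + 19 − 5 + 3 + 13 + 16 = 42, so its missing entry is 62 − 42 = 20.
Row 7: 6 − 1 + 10 + 16 + 20 − 2 + 15 = 64, so its missing entry is 62 − 64 = -2.
Column 5: 13 + 9 − 4 + 9 + 20 − 2 + 13 = 58, so its missing entry is 62 − 58 = 4.
Row 3: 1 + 8 + 9 + 9 + 4 + 19 + 17 = 67, so its missing entry is 62 − 67 = -5.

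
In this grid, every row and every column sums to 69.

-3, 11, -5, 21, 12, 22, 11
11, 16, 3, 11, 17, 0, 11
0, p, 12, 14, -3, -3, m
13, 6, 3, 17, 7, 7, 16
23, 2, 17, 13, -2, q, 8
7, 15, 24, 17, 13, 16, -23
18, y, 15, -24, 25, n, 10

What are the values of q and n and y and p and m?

Row 5: 23 + 2 + 17 + 13 − 2 + 8 = 61, so its missing entry is 69 − 61 = 8.
Column 6: 22 + 0 − 3 + 7 + 8 + 16 = 50, so its missing entry is 69 − 50 = 19.
Row 7: 18 + 15 − 24 + 25 + 19 + 10 = 63, so its missing entry is 69 − 63 = 6.
Column 2: 11 + 16 + 6 + 2 + 15 + 6 = 56, so its missing entry is 69 − 56 = 13.
Row 3: 0 + 13 + 12 + 14 − 3 − 3 = 33, so its missing entry is 69 − 33 = 36.

q = 8, n = 19, y = 6, p = 13, m = 36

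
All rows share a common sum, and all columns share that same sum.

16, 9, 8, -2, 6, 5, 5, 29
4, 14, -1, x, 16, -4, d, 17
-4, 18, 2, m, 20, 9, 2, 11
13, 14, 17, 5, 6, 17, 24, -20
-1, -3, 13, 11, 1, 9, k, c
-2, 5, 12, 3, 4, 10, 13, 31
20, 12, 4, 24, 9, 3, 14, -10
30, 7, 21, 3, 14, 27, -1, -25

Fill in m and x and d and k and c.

Rows 1 and 4 both sum to 76, so that's the common total.
The known cells in row 3 total 58, leaving 76 − 58 = 18 for the blank.
The known cells in column 4 total 62, leaving 76 − 62 = 14 for the blank.
The known cells in row 2 total 60, leaving 76 − 60 = 16 for the blank.
The known cells in column 7 total 73, leaving 76 − 73 = 3 for the blank.
The known cells in row 5 total 33, leaving 76 − 33 = 43 for the blank.

m = 18, x = 14, d = 16, k = 3, c = 43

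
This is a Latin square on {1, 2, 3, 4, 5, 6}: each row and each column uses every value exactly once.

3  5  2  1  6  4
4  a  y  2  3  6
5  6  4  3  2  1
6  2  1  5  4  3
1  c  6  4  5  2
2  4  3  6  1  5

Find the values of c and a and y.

At (row 2, col 3): column 3 already has {1, 2, 3, 4, 6}, so the value is 5.
At (row 2, col 2): row 2 already has {2, 3, 4, 5, 6}, so the value is 1.
For row 5, column 2: row 5 already has {1, 2, 4, 5, 6}; that leaves 3.

c = 3, a = 1, y = 5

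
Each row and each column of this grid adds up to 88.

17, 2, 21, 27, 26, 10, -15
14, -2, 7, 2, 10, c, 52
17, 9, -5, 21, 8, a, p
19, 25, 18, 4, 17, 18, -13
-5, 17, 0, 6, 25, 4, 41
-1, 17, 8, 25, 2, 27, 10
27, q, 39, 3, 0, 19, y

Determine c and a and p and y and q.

c = 5, a = 5, p = 33, y = -20, q = 20

Row 2: 14 − 2 + 7 + 2 + 10 + 52 = 83, so its missing entry is 88 − 83 = 5.
Column 2: 2 − 2 + 9 + 25 + 17 + 17 = 68, so its missing entry is 88 − 68 = 20.
Row 7: 27 + 20 + 39 + 3 + 0 + 19 = 108, so its missing entry is 88 − 108 = -20.
Column 7: -15 + 52 − 13 + 41 + 10 − 20 = 55, so its missing entry is 88 − 55 = 33.
Row 3: 17 + 9 − 5 + 21 + 8 + 33 = 83, so its missing entry is 88 − 83 = 5.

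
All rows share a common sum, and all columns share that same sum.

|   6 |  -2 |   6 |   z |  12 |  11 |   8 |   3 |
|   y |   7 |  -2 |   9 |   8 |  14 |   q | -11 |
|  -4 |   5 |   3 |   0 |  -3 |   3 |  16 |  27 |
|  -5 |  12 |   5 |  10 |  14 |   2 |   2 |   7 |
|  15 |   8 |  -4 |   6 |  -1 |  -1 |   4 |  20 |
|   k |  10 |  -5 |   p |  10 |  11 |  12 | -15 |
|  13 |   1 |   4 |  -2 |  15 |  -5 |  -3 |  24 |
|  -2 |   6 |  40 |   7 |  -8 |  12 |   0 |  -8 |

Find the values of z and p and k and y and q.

Rows 3 and 4 both sum to 47, so that's the common total.
Row 1 has 6 − 2 + 6 + 12 + 11 + 8 + 3 = 44; the blank must be 47 − 44 = 3.
Column 4 has 3 + 9 + 0 + 10 + 6 − 2 + 7 = 33; the blank must be 47 − 33 = 14.
Row 6 has 10 − 5 + 14 + 10 + 11 + 12 − 15 = 37; the blank must be 47 − 37 = 10.
Column 1 has 6 − 4 − 5 + 15 + 10 + 13 − 2 = 33; the blank must be 47 − 33 = 14.
Row 2 has 14 + 7 − 2 + 9 + 8 + 14 − 11 = 39; the blank must be 47 − 39 = 8.

z = 3, p = 14, k = 10, y = 14, q = 8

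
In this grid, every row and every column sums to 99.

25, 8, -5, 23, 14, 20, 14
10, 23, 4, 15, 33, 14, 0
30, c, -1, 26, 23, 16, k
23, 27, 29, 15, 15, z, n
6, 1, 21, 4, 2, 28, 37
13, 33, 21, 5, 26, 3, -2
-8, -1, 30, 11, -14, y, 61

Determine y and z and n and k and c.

The known cells in column 2 total 91, leaving 99 − 91 = 8 for the blank.
The known cells in row 7 total 79, leaving 99 − 79 = 20 for the blank.
The known cells in row 3 total 102, leaving 99 − 102 = -3 for the blank.
The known cells in column 7 total 107, leaving 99 − 107 = -8 for the blank.
The known cells in row 4 total 101, leaving 99 − 101 = -2 for the blank.

y = 20, z = -2, n = -8, k = -3, c = 8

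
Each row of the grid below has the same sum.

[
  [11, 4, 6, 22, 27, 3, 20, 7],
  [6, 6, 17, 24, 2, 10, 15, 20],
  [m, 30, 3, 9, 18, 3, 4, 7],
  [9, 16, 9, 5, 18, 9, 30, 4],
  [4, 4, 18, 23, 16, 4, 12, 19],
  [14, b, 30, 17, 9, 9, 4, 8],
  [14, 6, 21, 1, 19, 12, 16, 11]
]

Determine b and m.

Rows 4 and 7 both add up to 100, so every row sums to 100.
Row 6: 14 + 30 + 17 + 9 + 9 + 4 + 8 = 91, so the missing entry is 100 − 91 = 9.
Row 3: 30 + 3 + 9 + 18 + 3 + 4 + 7 = 74, so the missing entry is 100 − 74 = 26.

b = 9, m = 26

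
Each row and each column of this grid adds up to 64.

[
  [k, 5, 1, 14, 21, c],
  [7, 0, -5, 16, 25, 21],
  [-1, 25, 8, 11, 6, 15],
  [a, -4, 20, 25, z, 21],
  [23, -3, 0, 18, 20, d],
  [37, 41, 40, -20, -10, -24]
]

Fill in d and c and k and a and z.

d = 6, c = 25, k = -2, a = 0, z = 2

Column 5: 21 + 25 + 6 + 20 − 10 = 62, so its missing entry is 64 − 62 = 2.
Row 4: -4 + 20 + 25 + 2 + 21 = 64, so its missing entry is 64 − 64 = 0.
Column 1: 7 − 1 + 0 + 23 + 37 = 66, so its missing entry is 64 − 66 = -2.
Row 5: 23 − 3 + 0 + 18 + 20 = 58, so its missing entry is 64 − 58 = 6.
Row 1: -2 + 5 + 1 + 14 + 21 = 39, so its missing entry is 64 − 39 = 25.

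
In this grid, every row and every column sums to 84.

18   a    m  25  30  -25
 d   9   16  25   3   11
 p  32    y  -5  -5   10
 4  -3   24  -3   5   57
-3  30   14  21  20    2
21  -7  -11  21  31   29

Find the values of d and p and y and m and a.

Column 2: 9 + 32 − 3 + 30 − 7 = 61, so its missing entry is 84 − 61 = 23.
Row 1: 18 + 23 + 25 + 30 − 25 = 71, so its missing entry is 84 − 71 = 13.
Column 3: 13 + 16 + 24 + 14 − 11 = 56, so its missing entry is 84 − 56 = 28.
Row 3: 32 + 28 − 5 − 5 + 10 = 60, so its missing entry is 84 − 60 = 24.
Row 2: 9 + 16 + 25 + 3 + 11 = 64, so its missing entry is 84 − 64 = 20.

d = 20, p = 24, y = 28, m = 13, a = 23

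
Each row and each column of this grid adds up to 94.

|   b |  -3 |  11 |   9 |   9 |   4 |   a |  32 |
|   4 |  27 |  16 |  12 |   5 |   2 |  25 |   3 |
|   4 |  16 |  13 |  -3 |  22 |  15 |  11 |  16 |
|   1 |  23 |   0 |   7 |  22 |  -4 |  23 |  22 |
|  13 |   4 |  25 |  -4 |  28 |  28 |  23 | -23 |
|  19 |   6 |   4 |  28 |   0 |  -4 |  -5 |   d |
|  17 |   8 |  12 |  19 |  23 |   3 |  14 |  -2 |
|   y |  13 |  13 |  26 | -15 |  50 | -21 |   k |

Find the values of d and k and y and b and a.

The known cells in row 6 total 48, leaving 94 − 48 = 46 for the blank.
The known cells in column 8 total 94, leaving 94 − 94 = 0 for the blank.
The known cells in row 8 total 66, leaving 94 − 66 = 28 for the blank.
The known cells in column 1 total 86, leaving 94 − 86 = 8 for the blank.
The known cells in row 1 total 70, leaving 94 − 70 = 24 for the blank.

d = 46, k = 0, y = 28, b = 8, a = 24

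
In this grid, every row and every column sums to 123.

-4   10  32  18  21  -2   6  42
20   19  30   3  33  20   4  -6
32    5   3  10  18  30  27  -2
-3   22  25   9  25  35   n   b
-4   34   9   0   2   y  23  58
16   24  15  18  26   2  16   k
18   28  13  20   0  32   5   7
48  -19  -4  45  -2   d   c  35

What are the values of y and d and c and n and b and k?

Row 6: 16 + 24 + 15 + 18 + 26 + 2 + 16 = 117, so its missing entry is 123 − 117 = 6.
Column 8: 42 − 6 − 2 + 58 + 6 + 7 + 35 = 140, so its missing entry is 123 − 140 = -17.
Row 5: -4 + 34 + 9 + 0 + 2 + 23 + 58 = 122, so its missing entry is 123 − 122 = 1.
Row 4: -3 + 22 + 25 + 9 + 25 + 35 − 17 = 96, so its missing entry is 123 − 96 = 27.
Column 7: 6 + 4 + 27 + 27 + 23 + 16 + 5 = 108, so its missing entry is 123 − 108 = 15.
Row 8: 48 − 19 − 4 + 45 − 2 + 15 + 35 = 118, so its missing entry is 123 − 118 = 5.

y = 1, d = 5, c = 15, n = 27, b = -17, k = 6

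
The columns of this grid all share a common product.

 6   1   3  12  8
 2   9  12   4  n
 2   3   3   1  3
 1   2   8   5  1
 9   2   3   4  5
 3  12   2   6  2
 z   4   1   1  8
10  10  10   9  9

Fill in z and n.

z = 8, n = 3

Columns 3 and 4 each multiply to 51840, so every column has product 51840.
Column 1: 6×2×2×1×9×3×10 = 6480, so the missing entry is 51840 ÷ 6480 = 8.
Column 5: 8×3×1×5×2×8×9 = 17280, so the missing entry is 51840 ÷ 17280 = 3.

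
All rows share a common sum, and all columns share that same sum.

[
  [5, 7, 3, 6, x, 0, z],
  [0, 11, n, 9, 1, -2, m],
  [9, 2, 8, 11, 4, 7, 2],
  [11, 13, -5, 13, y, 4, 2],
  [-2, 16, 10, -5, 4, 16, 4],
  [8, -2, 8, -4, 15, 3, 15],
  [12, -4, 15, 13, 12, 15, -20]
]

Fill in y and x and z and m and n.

y = 5, x = 2, z = 20, m = 20, n = 4

Rows 3 and 5 both sum to 43, so that's the common total.
Column 3: 3 + 8 − 5 + 10 + 8 + 15 = 39, so its missing entry is 43 − 39 = 4.
Row 4: 11 + 13 − 5 + 13 + 4 + 2 = 38, so its missing entry is 43 − 38 = 5.
Column 5: 1 + 4 + 5 + 4 + 15 + 12 = 41, so its missing entry is 43 − 41 = 2.
Row 1: 5 + 7 + 3 + 6 + 2 + 0 = 23, so its missing entry is 43 − 23 = 20.
Row 2: 0 + 11 + 4 + 9 + 1 − 2 = 23, so its missing entry is 43 − 23 = 20.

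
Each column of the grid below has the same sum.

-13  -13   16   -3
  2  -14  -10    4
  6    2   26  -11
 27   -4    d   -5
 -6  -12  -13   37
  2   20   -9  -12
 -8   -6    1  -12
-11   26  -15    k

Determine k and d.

k = 1, d = 3

The complete columns each total -1.
Column 4 is missing -1 − (-2) = 1 (since -3 + 4 − 11 − 5 + 37 − 12 − 12 = -2).
Column 3 is missing -1 − (-4) = 3 (since 16 − 10 + 26 − 13 − 9 + 1 − 15 = -4).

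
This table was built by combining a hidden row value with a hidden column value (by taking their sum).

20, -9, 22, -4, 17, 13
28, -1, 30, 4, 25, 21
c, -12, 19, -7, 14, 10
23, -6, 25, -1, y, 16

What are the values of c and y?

c = 17, y = 20

The difference between any two rows is the same in every column — this is an addition table with the headers hidden.
Row 3 minus row 1 is 19 − 22 = -3, so its entry in column 1 is 20 + (-3) = 17.
Row 4 minus row 1 is 25 − 22 = 3, so its entry in column 5 is 17 + 3 = 20.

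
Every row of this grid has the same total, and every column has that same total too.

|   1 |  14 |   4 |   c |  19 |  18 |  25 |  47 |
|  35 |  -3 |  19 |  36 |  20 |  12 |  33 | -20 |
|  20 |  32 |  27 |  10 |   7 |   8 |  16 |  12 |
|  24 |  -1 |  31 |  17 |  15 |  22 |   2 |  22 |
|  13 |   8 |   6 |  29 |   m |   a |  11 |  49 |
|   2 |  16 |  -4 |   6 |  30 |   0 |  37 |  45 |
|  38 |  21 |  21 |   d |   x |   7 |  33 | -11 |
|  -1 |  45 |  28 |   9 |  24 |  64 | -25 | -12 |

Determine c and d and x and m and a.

c = 4, d = 21, x = 2, m = 15, a = 1

Rows 2 and 3 both sum to 132, so that's the common total.
Row 1 has 1 + 14 + 4 + 19 + 18 + 25 + 47 = 128; the blank must be 132 − 128 = 4.
Column 6 has 18 + 12 + 8 + 22 + 0 + 7 + 64 = 131; the blank must be 132 − 131 = 1.
Row 5 has 13 + 8 + 6 + 29 + 1 + 11 + 49 = 117; the blank must be 132 − 117 = 15.
Column 5 has 19 + 20 + 7 + 15 + 15 + 30 + 24 = 130; the blank must be 132 − 130 = 2.
Row 7 has 38 + 21 + 21 + 2 + 7 + 33 − 11 = 111; the blank must be 132 − 111 = 21.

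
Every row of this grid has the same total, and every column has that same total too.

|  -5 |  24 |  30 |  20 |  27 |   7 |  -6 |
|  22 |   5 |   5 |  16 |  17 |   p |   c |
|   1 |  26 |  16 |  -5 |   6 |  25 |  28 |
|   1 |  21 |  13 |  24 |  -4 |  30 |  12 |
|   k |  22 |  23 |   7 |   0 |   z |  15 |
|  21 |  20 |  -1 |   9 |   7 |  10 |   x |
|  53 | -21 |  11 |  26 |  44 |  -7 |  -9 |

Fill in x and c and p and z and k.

x = 31, c = 26, p = 6, z = 26, k = 4

Rows 1 and 3 both sum to 97, so that's the common total.
Column 1 has -5 + 22 + 1 + 1 + 21 + 53 = 93; the blank must be 97 − 93 = 4.
Row 5 has 4 + 22 + 23 + 7 + 0 + 15 = 71; the blank must be 97 − 71 = 26.
Column 6 has 7 + 25 + 30 + 26 + 10 − 7 = 91; the blank must be 97 − 91 = 6.
Row 6 has 21 + 20 − 1 + 9 + 7 + 10 = 66; the blank must be 97 − 66 = 31.
Row 2 has 22 + 5 + 5 + 16 + 17 + 6 = 71; the blank must be 97 − 71 = 26.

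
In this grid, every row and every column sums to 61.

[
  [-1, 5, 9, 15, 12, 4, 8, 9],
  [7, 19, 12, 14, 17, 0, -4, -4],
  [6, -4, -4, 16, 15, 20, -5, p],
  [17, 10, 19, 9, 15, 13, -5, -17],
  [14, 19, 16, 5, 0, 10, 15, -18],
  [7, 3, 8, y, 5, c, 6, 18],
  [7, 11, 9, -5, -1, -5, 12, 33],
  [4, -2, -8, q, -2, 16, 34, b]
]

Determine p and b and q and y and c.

p = 17, b = 23, q = -4, y = 11, c = 3

Column 6: 4 + 0 + 20 + 13 + 10 − 5 + 16 = 58, so its missing entry is 61 − 58 = 3.
Row 3: 6 − 4 − 4 + 16 + 15 + 20 − 5 = 44, so its missing entry is 61 − 44 = 17.
Column 8: 9 − 4 + 17 − 17 − 18 + 18 + 33 = 38, so its missing entry is 61 − 38 = 23.
Row 8: 4 − 2 − 8 − 2 + 16 + 34 + 23 = 65, so its missing entry is 61 − 65 = -4.
Row 6: 7 + 3 + 8 + 5 + 3 + 6 + 18 = 50, so its missing entry is 61 − 50 = 11.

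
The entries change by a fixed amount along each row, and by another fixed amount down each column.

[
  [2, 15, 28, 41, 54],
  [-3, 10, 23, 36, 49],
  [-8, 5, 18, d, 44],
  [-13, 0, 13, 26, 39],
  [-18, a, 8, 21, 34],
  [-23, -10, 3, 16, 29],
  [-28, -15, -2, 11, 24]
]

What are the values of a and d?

a = -5, d = 31

Along each row the entries change by 13 per step; down each column they change by -5.
Row 5: from -18 at column 1, stepping by 13 to column 2 gives -5.
Row 3: from -8 at column 1, stepping by 13 to column 4 gives 31.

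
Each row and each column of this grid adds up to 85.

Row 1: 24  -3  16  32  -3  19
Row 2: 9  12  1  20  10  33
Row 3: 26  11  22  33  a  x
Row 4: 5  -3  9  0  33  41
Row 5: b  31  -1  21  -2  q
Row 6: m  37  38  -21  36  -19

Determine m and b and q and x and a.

The known cells in column 5 total 74, leaving 85 − 74 = 11 for the blank.
The known cells in row 6 total 71, leaving 85 − 71 = 14 for the blank.
The known cells in column 1 total 78, leaving 85 − 78 = 7 for the blank.
The known cells in row 5 total 56, leaving 85 − 56 = 29 for the blank.
The known cells in row 3 total 103, leaving 85 − 103 = -18 for the blank.

m = 14, b = 7, q = 29, x = -18, a = 11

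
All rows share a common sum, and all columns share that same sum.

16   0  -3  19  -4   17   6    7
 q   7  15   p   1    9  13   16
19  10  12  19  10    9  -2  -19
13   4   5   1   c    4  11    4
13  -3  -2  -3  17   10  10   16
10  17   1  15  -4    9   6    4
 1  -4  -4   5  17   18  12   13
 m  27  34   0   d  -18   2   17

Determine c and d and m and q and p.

Rows 1 and 3 both sum to 58, so that's the common total.
The known cells in row 4 total 42, leaving 58 − 42 = 16 for the blank.
The known cells in column 5 total 53, leaving 58 − 53 = 5 for the blank.
The known cells in row 8 total 67, leaving 58 − 67 = -9 for the blank.
The known cells in column 1 total 63, leaving 58 − 63 = -5 for the blank.
The known cells in row 2 total 56, leaving 58 − 56 = 2 for the blank.

c = 16, d = 5, m = -9, q = -5, p = 2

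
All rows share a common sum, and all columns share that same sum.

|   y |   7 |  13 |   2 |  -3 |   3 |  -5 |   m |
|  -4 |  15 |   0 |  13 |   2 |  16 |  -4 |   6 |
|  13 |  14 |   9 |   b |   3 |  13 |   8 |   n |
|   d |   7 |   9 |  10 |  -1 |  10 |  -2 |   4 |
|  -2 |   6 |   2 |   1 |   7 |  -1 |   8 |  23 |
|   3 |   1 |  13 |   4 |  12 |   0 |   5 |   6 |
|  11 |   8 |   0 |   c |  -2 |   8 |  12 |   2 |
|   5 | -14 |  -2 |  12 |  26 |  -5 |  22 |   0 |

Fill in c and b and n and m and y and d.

c = 5, b = -3, n = -13, m = 16, y = 11, d = 7

Rows 2 and 5 both sum to 44, so that's the common total.
Row 4 has 7 + 9 + 10 − 1 + 10 − 2 + 4 = 37; the blank must be 44 − 37 = 7.
Column 1 has -4 + 13 + 7 − 2 + 3 + 11 + 5 = 33; the blank must be 44 − 33 = 11.
Row 1 has 11 + 7 + 13 + 2 − 3 + 3 − 5 = 28; the blank must be 44 − 28 = 16.
Column 8 has 16 + 6 + 4 + 23 + 6 + 2 + 0 = 57; the blank must be 44 − 57 = -13.
Row 3 has 13 + 14 + 9 + 3 + 13 + 8 − 13 = 47; the blank must be 44 − 47 = -3.
Row 7 has 11 + 8 + 0 − 2 + 8 + 12 + 2 = 39; the blank must be 44 − 39 = 5.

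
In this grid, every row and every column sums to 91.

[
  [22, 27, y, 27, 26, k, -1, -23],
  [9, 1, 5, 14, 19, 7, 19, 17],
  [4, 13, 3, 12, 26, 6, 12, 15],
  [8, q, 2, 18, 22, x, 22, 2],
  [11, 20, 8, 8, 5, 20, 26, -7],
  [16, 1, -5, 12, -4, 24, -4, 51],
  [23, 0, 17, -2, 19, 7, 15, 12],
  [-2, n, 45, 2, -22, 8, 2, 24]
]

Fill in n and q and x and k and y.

Row 8 has -2 + 45 + 2 − 22 + 8 + 2 + 24 = 57; the blank must be 91 − 57 = 34.
Column 2 has 27 + 1 + 13 + 20 + 1 + 0 + 34 = 96; the blank must be 91 − 96 = -5.
Column 3 has 5 + 3 + 2 + 8 − 5 + 17 + 45 = 75; the blank must be 91 − 75 = 16.
Row 1 has 22 + 27 + 16 + 27 + 26 − 1 − 23 = 94; the blank must be 91 − 94 = -3.
Row 4 has 8 − 5 + 2 + 18 + 22 + 22 + 2 = 69; the blank must be 91 − 69 = 22.

n = 34, q = -5, x = 22, k = -3, y = 16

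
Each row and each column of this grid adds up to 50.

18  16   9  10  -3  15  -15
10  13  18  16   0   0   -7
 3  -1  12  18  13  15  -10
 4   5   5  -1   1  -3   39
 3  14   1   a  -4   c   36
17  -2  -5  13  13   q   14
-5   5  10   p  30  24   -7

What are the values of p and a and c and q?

The known cells in row 6 total 50, leaving 50 − 50 = 0 for the blank.
The known cells in column 6 total 51, leaving 50 − 51 = -1 for the blank.
The known cells in row 7 total 57, leaving 50 − 57 = -7 for the blank.
The known cells in row 5 total 49, leaving 50 − 49 = 1 for the blank.

p = -7, a = 1, c = -1, q = 0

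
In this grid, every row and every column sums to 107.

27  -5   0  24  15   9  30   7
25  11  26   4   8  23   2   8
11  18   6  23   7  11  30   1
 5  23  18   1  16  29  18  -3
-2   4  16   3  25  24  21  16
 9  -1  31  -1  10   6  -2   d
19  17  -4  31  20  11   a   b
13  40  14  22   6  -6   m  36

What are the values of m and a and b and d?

Row 8 has 13 + 40 + 14 + 22 + 6 − 6 + 36 = 125; the blank must be 107 − 125 = -18.
Column 7 has 30 + 2 + 30 + 18 + 21 − 2 − 18 = 81; the blank must be 107 − 81 = 26.
Row 7 has 19 + 17 − 4 + 31 + 20 + 11 + 26 = 120; the blank must be 107 − 120 = -13.
Row 6 has 9 − 1 + 31 − 1 + 10 + 6 − 2 = 52; the blank must be 107 − 52 = 55.

m = -18, a = 26, b = -13, d = 55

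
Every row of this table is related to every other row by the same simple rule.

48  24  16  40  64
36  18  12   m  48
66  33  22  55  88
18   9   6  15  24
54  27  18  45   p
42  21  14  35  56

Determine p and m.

p = 72, m = 30

Each row is a constant multiple of every other row — this is a multiplication table with the headers hidden.
Row 5 is 18/16 = 9/8 times row 1, so its entry in column 5 is 64 × 9/8 = 72.
Row 2 is 12/16 = 3/4 times row 1, so its entry in column 4 is 40 × 3/4 = 30.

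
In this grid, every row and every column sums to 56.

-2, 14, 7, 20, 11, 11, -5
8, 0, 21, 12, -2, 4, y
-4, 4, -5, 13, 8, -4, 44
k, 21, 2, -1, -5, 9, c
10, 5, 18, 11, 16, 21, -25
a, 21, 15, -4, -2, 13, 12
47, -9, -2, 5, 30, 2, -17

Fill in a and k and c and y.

Row 2: 8 + 0 + 21 + 12 − 2 + 4 = 43, so its missing entry is 56 − 43 = 13.
Row 6: 21 + 15 − 4 − 2 + 13 + 12 = 55, so its missing entry is 56 − 55 = 1.
Column 7: -5 + 13 + 44 − 25 + 12 − 17 = 22, so its missing entry is 56 − 22 = 34.
Row 4: 21 + 2 − 1 − 5 + 9 + 34 = 60, so its missing entry is 56 − 60 = -4.

a = 1, k = -4, c = 34, y = 13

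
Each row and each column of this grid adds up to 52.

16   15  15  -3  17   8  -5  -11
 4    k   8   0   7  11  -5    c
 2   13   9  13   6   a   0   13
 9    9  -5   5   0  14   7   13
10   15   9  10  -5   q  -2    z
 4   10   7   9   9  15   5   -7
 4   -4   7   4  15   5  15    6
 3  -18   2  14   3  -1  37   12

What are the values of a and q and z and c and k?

a = -4, q = 4, z = 11, c = 15, k = 12

The known cells in column 2 total 40, leaving 52 − 40 = 12 for the blank.
The known cells in row 2 total 37, leaving 52 − 37 = 15 for the blank.
The known cells in row 3 total 56, leaving 52 − 56 = -4 for the blank.
The known cells in column 6 total 48, leaving 52 − 48 = 4 for the blank.
The known cells in row 5 total 41, leaving 52 − 41 = 11 for the blank.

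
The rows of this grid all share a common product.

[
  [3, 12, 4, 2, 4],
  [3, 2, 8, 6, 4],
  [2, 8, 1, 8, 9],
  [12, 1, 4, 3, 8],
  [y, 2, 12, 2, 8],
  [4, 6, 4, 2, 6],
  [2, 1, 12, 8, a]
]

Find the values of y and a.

y = 3, a = 6

Rows 1 and 3 each multiply to 1152, so every row has product 1152.
Row 5: 2×12×2×8 = 384, so the missing entry is 1152 ÷ 384 = 3.
Row 7: 2×1×12×8 = 192, so the missing entry is 1152 ÷ 192 = 6.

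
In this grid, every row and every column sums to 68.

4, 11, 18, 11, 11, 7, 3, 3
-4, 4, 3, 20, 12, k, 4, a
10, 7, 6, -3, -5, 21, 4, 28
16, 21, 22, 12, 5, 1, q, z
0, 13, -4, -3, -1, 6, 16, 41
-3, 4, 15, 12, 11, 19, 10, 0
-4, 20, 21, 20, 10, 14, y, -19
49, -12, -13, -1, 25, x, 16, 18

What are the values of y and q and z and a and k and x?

y = 6, q = 9, z = -18, a = 15, k = 14, x = -14

Row 7: -4 + 20 + 21 + 20 + 10 + 14 − 19 = 62, so its missing entry is 68 − 62 = 6.
Column 7: 3 + 4 + 4 + 16 + 10 + 6 + 16 = 59, so its missing entry is 68 − 59 = 9.
Row 4: 16 + 21 + 22 + 12 + 5 + 1 + 9 = 86, so its missing entry is 68 − 86 = -18.
Column 8: 3 + 28 − 18 + 41 + 0 − 19 + 18 = 53, so its missing entry is 68 − 53 = 15.
Row 2: -4 + 4 + 3 + 20 + 12 + 4 + 15 = 54, so its missing entry is 68 − 54 = 14.
Row 8: 49 − 12 − 13 − 1 + 25 + 16 + 18 = 82, so its missing entry is 68 − 82 = -14.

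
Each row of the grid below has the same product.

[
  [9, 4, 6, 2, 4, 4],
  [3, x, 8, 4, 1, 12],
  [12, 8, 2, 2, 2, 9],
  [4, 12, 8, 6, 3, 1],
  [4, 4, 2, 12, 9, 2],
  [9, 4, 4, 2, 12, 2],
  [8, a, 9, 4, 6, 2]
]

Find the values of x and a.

x = 6, a = 2

Rows 3 and 5 each multiply to 6912, so every row has product 6912.
Row 2: 3×8×4×1×12 = 1152, so the missing entry is 6912 ÷ 1152 = 6.
Row 7: 8×9×4×6×2 = 3456, so the missing entry is 6912 ÷ 3456 = 2.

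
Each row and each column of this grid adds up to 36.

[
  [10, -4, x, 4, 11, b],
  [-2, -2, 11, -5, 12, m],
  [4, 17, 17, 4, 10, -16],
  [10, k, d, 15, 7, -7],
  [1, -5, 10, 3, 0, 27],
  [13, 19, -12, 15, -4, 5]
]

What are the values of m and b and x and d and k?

m = 22, b = 5, x = 10, d = 0, k = 11

The known cells in row 2 total 14, leaving 36 − 14 = 22 for the blank.
The known cells in column 2 total 25, leaving 36 − 25 = 11 for the blank.
The known cells in column 6 total 31, leaving 36 − 31 = 5 for the blank.
The known cells in row 1 total 26, leaving 36 − 26 = 10 for the blank.
The known cells in row 4 total 36, leaving 36 − 36 = 0 for the blank.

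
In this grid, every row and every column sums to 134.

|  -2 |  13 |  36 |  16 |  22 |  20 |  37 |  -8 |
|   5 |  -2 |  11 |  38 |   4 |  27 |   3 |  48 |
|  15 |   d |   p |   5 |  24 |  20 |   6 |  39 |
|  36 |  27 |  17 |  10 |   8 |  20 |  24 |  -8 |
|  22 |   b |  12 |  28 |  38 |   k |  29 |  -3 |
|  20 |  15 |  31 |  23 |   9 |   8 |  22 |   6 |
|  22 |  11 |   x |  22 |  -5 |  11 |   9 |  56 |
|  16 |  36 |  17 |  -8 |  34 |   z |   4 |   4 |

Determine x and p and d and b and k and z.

x = 8, p = 2, d = 23, b = 11, k = -3, z = 31

Row 7: 22 + 11 + 22 − 5 + 11 + 9 + 56 = 126, so its missing entry is 134 − 126 = 8.
Column 3: 36 + 11 + 17 + 12 + 31 + 8 + 17 = 132, so its missing entry is 134 − 132 = 2.
Row 3: 15 + 2 + 5 + 24 + 20 + 6 + 39 = 111, so its missing entry is 134 − 111 = 23.
Row 8: 16 + 36 + 17 − 8 + 34 + 4 + 4 = 103, so its missing entry is 134 − 103 = 31.
Column 6: 20 + 27 + 20 + 20 + 8 + 11 + 31 = 137, so its missing entry is 134 − 137 = -3.
Row 5: 22 + 12 + 28 + 38 − 3 + 29 − 3 = 123, so its missing entry is 134 − 123 = 11.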